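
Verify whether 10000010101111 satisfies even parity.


Number of 1s: 7

No, parity error (7 ones)


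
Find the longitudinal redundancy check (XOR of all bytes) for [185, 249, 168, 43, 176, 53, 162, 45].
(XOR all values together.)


XOR chain: 185 ^ 249 ^ 168 ^ 43 ^ 176 ^ 53 ^ 162 ^ 45 = 201

201


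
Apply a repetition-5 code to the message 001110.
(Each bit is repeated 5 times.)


Each bit -> 5 copies

000000000011111111111111100000


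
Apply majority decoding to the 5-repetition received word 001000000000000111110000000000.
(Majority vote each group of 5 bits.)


Groups: 00100, 00000, 00000, 11111, 00000, 00000
Majority votes: 000100

000100


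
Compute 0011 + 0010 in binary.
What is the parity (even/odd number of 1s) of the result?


0011 = 3
0010 = 2
Sum = 5 = 101
1s count = 2

even parity (2 ones in 101)


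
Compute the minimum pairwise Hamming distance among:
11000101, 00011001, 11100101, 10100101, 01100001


Comparing all pairs, minimum distance: 1
Can detect 0 errors, correct 0 errors

1


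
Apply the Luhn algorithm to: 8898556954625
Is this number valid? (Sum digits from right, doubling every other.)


Luhn sum = 80
80 mod 10 = 0

Valid (Luhn sum mod 10 = 0)


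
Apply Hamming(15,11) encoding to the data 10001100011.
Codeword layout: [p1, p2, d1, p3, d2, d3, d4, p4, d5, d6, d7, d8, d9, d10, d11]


Parity bits: p1=1, p2=0, p3=0, p4=0

101000001100011


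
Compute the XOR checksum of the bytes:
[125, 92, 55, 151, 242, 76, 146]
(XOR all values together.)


XOR chain: 125 ^ 92 ^ 55 ^ 151 ^ 242 ^ 76 ^ 146 = 173

173


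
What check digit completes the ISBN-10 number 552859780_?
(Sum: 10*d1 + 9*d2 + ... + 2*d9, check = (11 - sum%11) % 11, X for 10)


Weighted sum: 294
294 mod 11 = 8

Check digit: 3


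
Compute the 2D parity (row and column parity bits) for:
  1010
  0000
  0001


Row parities: 001
Column parities: 1011

Row P: 001, Col P: 1011, Corner: 1


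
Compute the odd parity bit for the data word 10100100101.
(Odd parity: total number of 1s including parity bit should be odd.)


Number of 1s in data: 5
Parity bit: 0

0


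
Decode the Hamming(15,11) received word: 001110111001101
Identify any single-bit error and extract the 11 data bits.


Syndrome = 10: error at position 10

Data: 11011101101 (corrected bit 10)


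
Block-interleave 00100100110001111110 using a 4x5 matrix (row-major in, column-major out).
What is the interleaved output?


Matrix:
  00100
  10011
  00011
  11110
Read columns: 01010001100101110110

01010001100101110110


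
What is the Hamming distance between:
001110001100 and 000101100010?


XOR: 001011101110
Count of 1s: 7

7


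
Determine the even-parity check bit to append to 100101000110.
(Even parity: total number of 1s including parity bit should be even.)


Number of 1s in data: 5
Parity bit: 1

1


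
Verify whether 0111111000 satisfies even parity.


Number of 1s: 6

Yes, parity is correct (6 ones)


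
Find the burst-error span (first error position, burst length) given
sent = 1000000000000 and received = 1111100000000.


XOR: 0111100000000

Burst at position 1, length 4


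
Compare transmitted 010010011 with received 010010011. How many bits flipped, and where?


XOR: 000000000

0 errors (received matches sent)


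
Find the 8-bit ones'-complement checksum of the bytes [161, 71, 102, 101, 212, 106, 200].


Sum = 953 mod 256 = 185
Complement = 70

70


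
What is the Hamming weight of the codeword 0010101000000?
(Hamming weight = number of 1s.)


Counting 1s in 0010101000000

3


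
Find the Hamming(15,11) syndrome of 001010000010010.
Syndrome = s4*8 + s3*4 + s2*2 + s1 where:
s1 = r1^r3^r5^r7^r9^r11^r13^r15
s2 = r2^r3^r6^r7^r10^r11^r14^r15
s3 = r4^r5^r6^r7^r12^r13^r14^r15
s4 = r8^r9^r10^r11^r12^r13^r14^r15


s1=1, s2=1, s3=0, s4=0

Syndrome = 3 (error at position 3)


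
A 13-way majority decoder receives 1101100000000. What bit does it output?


Ones: 4 out of 13
Threshold: 7

0 (4/13 voted 1)


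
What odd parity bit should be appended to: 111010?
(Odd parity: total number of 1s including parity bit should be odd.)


Number of 1s in data: 4
Parity bit: 1

1


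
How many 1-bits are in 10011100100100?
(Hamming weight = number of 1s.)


Counting 1s in 10011100100100

6


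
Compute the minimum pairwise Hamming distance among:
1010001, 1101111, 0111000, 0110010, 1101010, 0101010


Comparing all pairs, minimum distance: 1
Can detect 0 errors, correct 0 errors

1


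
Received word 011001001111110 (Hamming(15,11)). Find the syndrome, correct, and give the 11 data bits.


Syndrome = 0: no error detected

Data: 10101111110 (no errors)


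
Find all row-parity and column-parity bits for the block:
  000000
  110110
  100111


Row parities: 000
Column parities: 010001

Row P: 000, Col P: 010001, Corner: 0


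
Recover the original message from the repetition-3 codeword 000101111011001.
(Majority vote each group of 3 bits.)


Groups: 000, 101, 111, 011, 001
Majority votes: 01110

01110


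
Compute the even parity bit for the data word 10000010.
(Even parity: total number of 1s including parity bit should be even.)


Number of 1s in data: 2
Parity bit: 0

0


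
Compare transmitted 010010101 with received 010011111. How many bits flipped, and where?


XOR: 000001010

2 error(s) at position(s): 5, 7


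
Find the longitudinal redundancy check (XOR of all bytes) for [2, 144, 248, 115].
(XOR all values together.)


XOR chain: 2 ^ 144 ^ 248 ^ 115 = 25

25


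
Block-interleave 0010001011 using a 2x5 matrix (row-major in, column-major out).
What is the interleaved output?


Matrix:
  00100
  01011
Read columns: 0001100101

0001100101


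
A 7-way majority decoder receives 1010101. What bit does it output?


Ones: 4 out of 7
Threshold: 4

1 (4/7 voted 1)


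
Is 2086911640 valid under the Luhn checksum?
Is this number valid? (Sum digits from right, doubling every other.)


Luhn sum = 43
43 mod 10 = 3

Invalid (Luhn sum mod 10 = 3)


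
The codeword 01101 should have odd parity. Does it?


Number of 1s: 3

Yes, parity is correct (3 ones)


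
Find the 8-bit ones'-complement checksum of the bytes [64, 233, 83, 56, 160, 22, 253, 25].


Sum = 896 mod 256 = 128
Complement = 127

127


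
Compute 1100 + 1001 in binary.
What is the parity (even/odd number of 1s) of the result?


1100 = 12
1001 = 9
Sum = 21 = 10101
1s count = 3

odd parity (3 ones in 10101)


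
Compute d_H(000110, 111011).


XOR: 111101
Count of 1s: 5

5


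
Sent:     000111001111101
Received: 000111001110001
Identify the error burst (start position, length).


XOR: 000000000001100

Burst at position 11, length 2


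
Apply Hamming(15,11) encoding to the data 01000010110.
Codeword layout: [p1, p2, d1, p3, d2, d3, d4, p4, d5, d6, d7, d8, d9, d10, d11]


Parity bits: p1=1, p2=0, p3=1, p4=1

100110010010110


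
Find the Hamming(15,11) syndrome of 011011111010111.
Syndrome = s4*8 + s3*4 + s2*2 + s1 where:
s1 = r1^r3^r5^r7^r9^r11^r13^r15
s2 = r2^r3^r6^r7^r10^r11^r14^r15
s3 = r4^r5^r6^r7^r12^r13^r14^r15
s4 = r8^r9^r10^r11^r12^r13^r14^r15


s1=1, s2=1, s3=0, s4=0

Syndrome = 3 (error at position 3)


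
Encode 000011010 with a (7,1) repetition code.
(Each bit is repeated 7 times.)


Each bit -> 7 copies

000000000000000000000000000011111111111111000000011111110000000


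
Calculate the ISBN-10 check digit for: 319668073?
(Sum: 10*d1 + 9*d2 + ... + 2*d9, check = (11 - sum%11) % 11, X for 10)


Weighted sum: 256
256 mod 11 = 3

Check digit: 8


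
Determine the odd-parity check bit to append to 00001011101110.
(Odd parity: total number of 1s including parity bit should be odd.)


Number of 1s in data: 7
Parity bit: 0

0


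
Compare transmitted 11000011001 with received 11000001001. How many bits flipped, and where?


XOR: 00000010000

1 error(s) at position(s): 6


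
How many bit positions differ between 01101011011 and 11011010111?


XOR: 10110001100
Count of 1s: 5

5


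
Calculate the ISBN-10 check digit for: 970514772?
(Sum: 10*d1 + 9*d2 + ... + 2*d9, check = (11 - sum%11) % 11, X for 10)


Weighted sum: 267
267 mod 11 = 3

Check digit: 8


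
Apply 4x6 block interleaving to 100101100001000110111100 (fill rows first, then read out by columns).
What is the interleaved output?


Matrix:
  100101
  100001
  000110
  111100
Read columns: 110100010001101100101100

110100010001101100101100


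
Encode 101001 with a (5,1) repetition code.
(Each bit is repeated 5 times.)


Each bit -> 5 copies

111110000011111000000000011111


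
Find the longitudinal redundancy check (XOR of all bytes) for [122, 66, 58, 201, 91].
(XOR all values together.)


XOR chain: 122 ^ 66 ^ 58 ^ 201 ^ 91 = 144

144


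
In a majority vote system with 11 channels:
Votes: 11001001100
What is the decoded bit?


Ones: 5 out of 11
Threshold: 6

0 (5/11 voted 1)


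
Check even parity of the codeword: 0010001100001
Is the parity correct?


Number of 1s: 4

Yes, parity is correct (4 ones)


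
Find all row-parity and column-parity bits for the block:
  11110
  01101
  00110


Row parities: 010
Column parities: 10101

Row P: 010, Col P: 10101, Corner: 1


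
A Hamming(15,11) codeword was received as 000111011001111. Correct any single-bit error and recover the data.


Syndrome = 6: error at position 6

Data: 01001001111 (corrected bit 6)


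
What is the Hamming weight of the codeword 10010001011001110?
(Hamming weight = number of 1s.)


Counting 1s in 10010001011001110

8


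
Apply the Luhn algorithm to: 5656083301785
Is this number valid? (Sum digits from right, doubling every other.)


Luhn sum = 53
53 mod 10 = 3

Invalid (Luhn sum mod 10 = 3)


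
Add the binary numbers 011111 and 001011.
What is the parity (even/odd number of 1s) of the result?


011111 = 31
001011 = 11
Sum = 42 = 101010
1s count = 3

odd parity (3 ones in 101010)


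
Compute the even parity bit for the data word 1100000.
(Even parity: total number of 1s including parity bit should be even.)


Number of 1s in data: 2
Parity bit: 0

0


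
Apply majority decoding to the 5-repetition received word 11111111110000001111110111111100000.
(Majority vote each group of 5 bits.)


Groups: 11111, 11111, 00000, 01111, 11011, 11111, 00000
Majority votes: 1101110

1101110


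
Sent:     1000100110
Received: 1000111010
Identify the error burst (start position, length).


XOR: 0000011100

Burst at position 5, length 3


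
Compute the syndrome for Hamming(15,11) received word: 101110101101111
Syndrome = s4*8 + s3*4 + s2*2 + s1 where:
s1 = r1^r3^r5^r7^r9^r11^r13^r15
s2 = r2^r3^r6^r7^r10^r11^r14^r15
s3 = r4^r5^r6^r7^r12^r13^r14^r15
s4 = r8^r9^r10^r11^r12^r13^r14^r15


s1=1, s2=1, s3=1, s4=0

Syndrome = 7 (error at position 7)


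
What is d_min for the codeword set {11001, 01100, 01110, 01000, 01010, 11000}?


Comparing all pairs, minimum distance: 1
Can detect 0 errors, correct 0 errors

1


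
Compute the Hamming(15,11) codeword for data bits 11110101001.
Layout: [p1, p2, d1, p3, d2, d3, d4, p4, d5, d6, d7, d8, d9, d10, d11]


Parity bits: p1=0, p2=1, p3=1, p4=1

011111110101001


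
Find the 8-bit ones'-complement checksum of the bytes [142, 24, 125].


Sum = 291 mod 256 = 35
Complement = 220

220


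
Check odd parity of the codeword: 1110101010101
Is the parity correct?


Number of 1s: 8

No, parity error (8 ones)


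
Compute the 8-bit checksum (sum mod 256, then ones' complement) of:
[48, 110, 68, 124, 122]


Sum = 472 mod 256 = 216
Complement = 39

39


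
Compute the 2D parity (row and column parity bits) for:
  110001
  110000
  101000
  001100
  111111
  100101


Row parities: 100001
Column parities: 111111

Row P: 100001, Col P: 111111, Corner: 0


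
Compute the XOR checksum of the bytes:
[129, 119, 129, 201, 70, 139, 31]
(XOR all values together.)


XOR chain: 129 ^ 119 ^ 129 ^ 201 ^ 70 ^ 139 ^ 31 = 108

108


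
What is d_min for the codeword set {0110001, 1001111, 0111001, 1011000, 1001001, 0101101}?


Comparing all pairs, minimum distance: 1
Can detect 0 errors, correct 0 errors

1


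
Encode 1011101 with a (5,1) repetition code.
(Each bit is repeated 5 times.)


Each bit -> 5 copies

11111000001111111111111110000011111


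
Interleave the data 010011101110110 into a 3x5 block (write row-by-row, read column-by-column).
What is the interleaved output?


Matrix:
  01001
  11011
  10110
Read columns: 011110001011110

011110001011110


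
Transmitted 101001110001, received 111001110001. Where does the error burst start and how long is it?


XOR: 010000000000

Burst at position 1, length 1


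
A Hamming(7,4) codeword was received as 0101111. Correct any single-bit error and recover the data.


Syndrome = 2: error at position 2

Data: 0111 (corrected bit 2)


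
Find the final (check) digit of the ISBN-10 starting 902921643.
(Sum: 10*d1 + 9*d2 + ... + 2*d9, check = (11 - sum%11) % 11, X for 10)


Weighted sum: 228
228 mod 11 = 8

Check digit: 3


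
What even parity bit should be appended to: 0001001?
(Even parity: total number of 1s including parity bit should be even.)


Number of 1s in data: 2
Parity bit: 0

0


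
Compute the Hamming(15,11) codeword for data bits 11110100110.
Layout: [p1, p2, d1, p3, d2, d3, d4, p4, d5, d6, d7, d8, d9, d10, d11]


Parity bits: p1=0, p2=1, p3=1, p4=1

011111110100110


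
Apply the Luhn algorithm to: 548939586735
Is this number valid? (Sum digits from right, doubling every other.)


Luhn sum = 66
66 mod 10 = 6

Invalid (Luhn sum mod 10 = 6)


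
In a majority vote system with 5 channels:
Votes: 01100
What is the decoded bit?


Ones: 2 out of 5
Threshold: 3

0 (2/5 voted 1)


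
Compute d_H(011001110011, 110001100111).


XOR: 101000010100
Count of 1s: 4

4


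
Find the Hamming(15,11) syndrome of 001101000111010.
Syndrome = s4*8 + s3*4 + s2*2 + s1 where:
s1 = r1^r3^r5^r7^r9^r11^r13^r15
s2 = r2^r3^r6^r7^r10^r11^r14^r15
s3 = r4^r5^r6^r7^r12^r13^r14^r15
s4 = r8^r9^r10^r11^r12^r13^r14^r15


s1=0, s2=1, s3=0, s4=0

Syndrome = 2 (error at position 2)


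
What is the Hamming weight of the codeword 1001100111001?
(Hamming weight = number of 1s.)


Counting 1s in 1001100111001

7


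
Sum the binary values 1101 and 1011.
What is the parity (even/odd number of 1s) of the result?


1101 = 13
1011 = 11
Sum = 24 = 11000
1s count = 2

even parity (2 ones in 11000)


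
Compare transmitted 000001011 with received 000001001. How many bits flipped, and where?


XOR: 000000010

1 error(s) at position(s): 7


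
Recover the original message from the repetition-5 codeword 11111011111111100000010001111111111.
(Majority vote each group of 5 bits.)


Groups: 11111, 01111, 11111, 00000, 01000, 11111, 11111
Majority votes: 1110011

1110011


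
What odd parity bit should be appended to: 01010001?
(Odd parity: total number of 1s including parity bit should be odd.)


Number of 1s in data: 3
Parity bit: 0

0


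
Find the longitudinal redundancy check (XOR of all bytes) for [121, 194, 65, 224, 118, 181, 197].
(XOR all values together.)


XOR chain: 121 ^ 194 ^ 65 ^ 224 ^ 118 ^ 181 ^ 197 = 28

28


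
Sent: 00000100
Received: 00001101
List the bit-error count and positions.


XOR: 00001001

2 error(s) at position(s): 4, 7


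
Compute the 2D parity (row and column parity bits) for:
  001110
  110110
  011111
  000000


Row parities: 1010
Column parities: 100111

Row P: 1010, Col P: 100111, Corner: 0


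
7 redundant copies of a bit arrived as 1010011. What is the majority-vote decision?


Ones: 4 out of 7
Threshold: 4

1 (4/7 voted 1)


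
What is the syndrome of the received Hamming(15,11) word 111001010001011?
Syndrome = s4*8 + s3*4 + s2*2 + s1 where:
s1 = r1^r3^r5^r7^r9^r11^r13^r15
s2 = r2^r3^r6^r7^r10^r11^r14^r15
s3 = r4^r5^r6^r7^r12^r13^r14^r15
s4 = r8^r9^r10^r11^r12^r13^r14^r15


s1=1, s2=1, s3=0, s4=0

Syndrome = 3 (error at position 3)


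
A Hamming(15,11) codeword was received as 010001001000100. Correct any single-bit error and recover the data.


Syndrome = 0: no error detected

Data: 00101000100 (no errors)


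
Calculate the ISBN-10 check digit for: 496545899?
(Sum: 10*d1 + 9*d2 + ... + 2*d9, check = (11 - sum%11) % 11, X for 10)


Weighted sum: 330
330 mod 11 = 0

Check digit: 0


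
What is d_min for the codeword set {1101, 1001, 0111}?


Comparing all pairs, minimum distance: 1
Can detect 0 errors, correct 0 errors

1


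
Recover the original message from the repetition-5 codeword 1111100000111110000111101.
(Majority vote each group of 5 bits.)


Groups: 11111, 00000, 11111, 00001, 11101
Majority votes: 10101

10101


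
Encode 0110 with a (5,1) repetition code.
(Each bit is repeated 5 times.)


Each bit -> 5 copies

00000111111111100000


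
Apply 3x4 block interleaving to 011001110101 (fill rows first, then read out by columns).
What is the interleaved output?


Matrix:
  0110
  0111
  0101
Read columns: 000111110011

000111110011


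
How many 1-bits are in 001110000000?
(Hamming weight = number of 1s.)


Counting 1s in 001110000000

3


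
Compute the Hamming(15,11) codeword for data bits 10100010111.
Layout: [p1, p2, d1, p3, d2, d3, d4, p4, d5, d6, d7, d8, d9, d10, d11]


Parity bits: p1=0, p2=1, p3=0, p4=0

011001000010111


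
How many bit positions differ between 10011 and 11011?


XOR: 01000
Count of 1s: 1

1


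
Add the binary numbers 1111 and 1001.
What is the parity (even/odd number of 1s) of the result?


1111 = 15
1001 = 9
Sum = 24 = 11000
1s count = 2

even parity (2 ones in 11000)


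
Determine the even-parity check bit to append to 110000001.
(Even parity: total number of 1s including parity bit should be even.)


Number of 1s in data: 3
Parity bit: 1

1


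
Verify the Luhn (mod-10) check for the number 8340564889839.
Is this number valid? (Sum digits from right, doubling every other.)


Luhn sum = 77
77 mod 10 = 7

Invalid (Luhn sum mod 10 = 7)


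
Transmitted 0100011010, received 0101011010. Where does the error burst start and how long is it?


XOR: 0001000000

Burst at position 3, length 1


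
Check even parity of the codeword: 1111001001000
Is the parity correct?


Number of 1s: 6

Yes, parity is correct (6 ones)


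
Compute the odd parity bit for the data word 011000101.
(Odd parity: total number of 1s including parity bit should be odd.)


Number of 1s in data: 4
Parity bit: 1

1


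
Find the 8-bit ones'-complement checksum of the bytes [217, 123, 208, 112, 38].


Sum = 698 mod 256 = 186
Complement = 69

69


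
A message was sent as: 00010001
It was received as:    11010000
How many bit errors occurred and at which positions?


XOR: 11000001

3 error(s) at position(s): 0, 1, 7


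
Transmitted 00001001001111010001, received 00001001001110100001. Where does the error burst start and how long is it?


XOR: 00000000000001110000

Burst at position 13, length 3


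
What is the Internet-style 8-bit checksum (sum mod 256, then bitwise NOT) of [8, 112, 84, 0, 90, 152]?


Sum = 446 mod 256 = 190
Complement = 65

65


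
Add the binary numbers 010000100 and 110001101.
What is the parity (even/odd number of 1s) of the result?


010000100 = 132
110001101 = 397
Sum = 529 = 1000010001
1s count = 3

odd parity (3 ones in 1000010001)


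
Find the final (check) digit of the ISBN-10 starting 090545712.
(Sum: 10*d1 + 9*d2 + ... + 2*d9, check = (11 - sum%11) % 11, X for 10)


Weighted sum: 200
200 mod 11 = 2

Check digit: 9


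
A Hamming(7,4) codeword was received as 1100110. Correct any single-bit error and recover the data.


Syndrome = 0: no error detected

Data: 0110 (no errors)


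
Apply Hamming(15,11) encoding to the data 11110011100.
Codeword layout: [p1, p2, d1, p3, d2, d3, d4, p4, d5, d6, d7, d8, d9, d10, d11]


Parity bits: p1=1, p2=0, p3=1, p4=1

101111110011100


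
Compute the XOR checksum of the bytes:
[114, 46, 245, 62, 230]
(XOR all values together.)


XOR chain: 114 ^ 46 ^ 245 ^ 62 ^ 230 = 113

113


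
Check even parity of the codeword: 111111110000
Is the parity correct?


Number of 1s: 8

Yes, parity is correct (8 ones)


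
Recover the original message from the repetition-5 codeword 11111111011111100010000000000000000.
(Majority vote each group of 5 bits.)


Groups: 11111, 11101, 11111, 00010, 00000, 00000, 00000
Majority votes: 1110000

1110000


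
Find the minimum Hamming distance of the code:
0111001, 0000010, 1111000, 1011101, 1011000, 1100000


Comparing all pairs, minimum distance: 1
Can detect 0 errors, correct 0 errors

1


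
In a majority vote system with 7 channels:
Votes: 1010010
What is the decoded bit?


Ones: 3 out of 7
Threshold: 4

0 (3/7 voted 1)


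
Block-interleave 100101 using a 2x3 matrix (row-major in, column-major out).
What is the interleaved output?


Matrix:
  100
  101
Read columns: 110001

110001


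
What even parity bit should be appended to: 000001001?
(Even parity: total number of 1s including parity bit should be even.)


Number of 1s in data: 2
Parity bit: 0

0


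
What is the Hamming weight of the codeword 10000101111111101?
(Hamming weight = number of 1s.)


Counting 1s in 10000101111111101

11


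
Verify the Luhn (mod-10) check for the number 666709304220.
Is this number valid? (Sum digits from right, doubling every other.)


Luhn sum = 48
48 mod 10 = 8

Invalid (Luhn sum mod 10 = 8)


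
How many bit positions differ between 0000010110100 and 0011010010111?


XOR: 0011000100011
Count of 1s: 5

5


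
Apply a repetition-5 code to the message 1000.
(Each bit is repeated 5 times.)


Each bit -> 5 copies

11111000000000000000


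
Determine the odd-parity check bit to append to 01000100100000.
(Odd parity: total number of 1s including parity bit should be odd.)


Number of 1s in data: 3
Parity bit: 0

0


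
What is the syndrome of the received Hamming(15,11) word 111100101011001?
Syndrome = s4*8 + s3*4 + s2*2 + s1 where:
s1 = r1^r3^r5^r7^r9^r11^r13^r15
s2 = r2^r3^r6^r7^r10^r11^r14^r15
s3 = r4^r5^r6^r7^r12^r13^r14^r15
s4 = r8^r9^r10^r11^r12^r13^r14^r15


s1=0, s2=1, s3=0, s4=0

Syndrome = 2 (error at position 2)


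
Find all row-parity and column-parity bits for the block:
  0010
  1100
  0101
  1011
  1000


Row parities: 10011
Column parities: 1000

Row P: 10011, Col P: 1000, Corner: 1


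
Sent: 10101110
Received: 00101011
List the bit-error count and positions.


XOR: 10000101

3 error(s) at position(s): 0, 5, 7


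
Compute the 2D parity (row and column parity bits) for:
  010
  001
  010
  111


Row parities: 1111
Column parities: 110

Row P: 1111, Col P: 110, Corner: 0


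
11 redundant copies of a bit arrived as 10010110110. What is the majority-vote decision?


Ones: 6 out of 11
Threshold: 6

1 (6/11 voted 1)


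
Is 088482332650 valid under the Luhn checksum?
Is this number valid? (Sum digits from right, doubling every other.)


Luhn sum = 48
48 mod 10 = 8

Invalid (Luhn sum mod 10 = 8)


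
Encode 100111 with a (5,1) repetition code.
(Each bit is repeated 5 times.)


Each bit -> 5 copies

111110000000000111111111111111


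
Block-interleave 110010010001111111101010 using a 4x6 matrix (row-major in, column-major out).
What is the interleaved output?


Matrix:
  110010
  010001
  111111
  101010
Read columns: 101111100011001010110110

101111100011001010110110


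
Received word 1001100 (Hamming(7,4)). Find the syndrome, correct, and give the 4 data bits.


Syndrome = 0: no error detected

Data: 0100 (no errors)


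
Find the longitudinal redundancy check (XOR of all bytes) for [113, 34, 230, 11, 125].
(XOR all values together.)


XOR chain: 113 ^ 34 ^ 230 ^ 11 ^ 125 = 195

195


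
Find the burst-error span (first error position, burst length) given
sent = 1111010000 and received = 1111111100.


XOR: 0000101100

Burst at position 4, length 4


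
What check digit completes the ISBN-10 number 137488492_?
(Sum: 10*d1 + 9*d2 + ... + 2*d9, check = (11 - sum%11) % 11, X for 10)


Weighted sum: 256
256 mod 11 = 3

Check digit: 8


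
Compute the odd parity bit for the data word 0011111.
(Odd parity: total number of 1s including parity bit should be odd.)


Number of 1s in data: 5
Parity bit: 0

0


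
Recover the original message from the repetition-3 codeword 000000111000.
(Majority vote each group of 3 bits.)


Groups: 000, 000, 111, 000
Majority votes: 0010

0010


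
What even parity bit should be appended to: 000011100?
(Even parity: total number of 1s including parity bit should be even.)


Number of 1s in data: 3
Parity bit: 1

1


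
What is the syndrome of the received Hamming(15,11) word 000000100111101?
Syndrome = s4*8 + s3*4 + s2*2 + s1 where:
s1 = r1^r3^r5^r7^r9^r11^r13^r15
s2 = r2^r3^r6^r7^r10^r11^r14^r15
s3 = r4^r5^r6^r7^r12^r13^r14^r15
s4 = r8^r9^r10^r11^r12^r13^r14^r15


s1=0, s2=0, s3=0, s4=1

Syndrome = 8 (error at position 8)


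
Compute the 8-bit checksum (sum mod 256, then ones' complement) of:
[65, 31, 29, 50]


Sum = 175 mod 256 = 175
Complement = 80

80


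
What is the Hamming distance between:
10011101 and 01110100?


XOR: 11101001
Count of 1s: 5

5


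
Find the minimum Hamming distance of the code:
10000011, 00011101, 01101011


Comparing all pairs, minimum distance: 4
Can detect 3 errors, correct 1 errors

4


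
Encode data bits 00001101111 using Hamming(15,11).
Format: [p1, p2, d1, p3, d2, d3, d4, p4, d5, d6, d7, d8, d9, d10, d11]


Parity bits: p1=1, p2=1, p3=0, p4=0

110000001101111


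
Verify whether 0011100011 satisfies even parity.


Number of 1s: 5

No, parity error (5 ones)


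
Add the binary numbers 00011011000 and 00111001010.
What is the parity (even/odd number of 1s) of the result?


00011011000 = 216
00111001010 = 458
Sum = 674 = 1010100010
1s count = 4

even parity (4 ones in 1010100010)


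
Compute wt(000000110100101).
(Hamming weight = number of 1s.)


Counting 1s in 000000110100101

5


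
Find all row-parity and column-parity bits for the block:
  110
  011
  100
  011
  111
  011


Row parities: 001010
Column parities: 110

Row P: 001010, Col P: 110, Corner: 0


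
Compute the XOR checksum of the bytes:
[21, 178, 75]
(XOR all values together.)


XOR chain: 21 ^ 178 ^ 75 = 236

236


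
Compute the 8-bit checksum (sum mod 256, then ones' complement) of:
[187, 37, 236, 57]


Sum = 517 mod 256 = 5
Complement = 250

250


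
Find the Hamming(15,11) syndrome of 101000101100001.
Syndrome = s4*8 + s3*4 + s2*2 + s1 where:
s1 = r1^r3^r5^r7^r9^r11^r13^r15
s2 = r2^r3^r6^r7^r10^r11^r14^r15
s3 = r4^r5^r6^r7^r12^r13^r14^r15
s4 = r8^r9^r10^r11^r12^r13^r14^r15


s1=1, s2=0, s3=0, s4=1

Syndrome = 9 (error at position 9)


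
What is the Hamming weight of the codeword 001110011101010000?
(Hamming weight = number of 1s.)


Counting 1s in 001110011101010000

8


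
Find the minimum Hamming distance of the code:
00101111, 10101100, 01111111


Comparing all pairs, minimum distance: 2
Can detect 1 errors, correct 0 errors

2


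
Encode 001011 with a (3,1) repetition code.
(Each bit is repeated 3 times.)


Each bit -> 3 copies

000000111000111111


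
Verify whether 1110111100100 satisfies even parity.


Number of 1s: 8

Yes, parity is correct (8 ones)


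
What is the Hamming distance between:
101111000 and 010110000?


XOR: 111001000
Count of 1s: 4

4


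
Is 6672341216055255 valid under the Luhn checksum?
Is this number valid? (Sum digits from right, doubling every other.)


Luhn sum = 52
52 mod 10 = 2

Invalid (Luhn sum mod 10 = 2)


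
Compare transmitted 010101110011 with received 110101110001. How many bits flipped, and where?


XOR: 100000000010

2 error(s) at position(s): 0, 10


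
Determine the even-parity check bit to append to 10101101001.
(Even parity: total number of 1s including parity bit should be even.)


Number of 1s in data: 6
Parity bit: 0

0


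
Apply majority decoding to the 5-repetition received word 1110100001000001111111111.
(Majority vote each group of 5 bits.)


Groups: 11101, 00001, 00000, 11111, 11111
Majority votes: 10011

10011


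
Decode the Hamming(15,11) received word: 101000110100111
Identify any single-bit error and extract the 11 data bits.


Syndrome = 11: error at position 11

Data: 10010110111 (corrected bit 11)


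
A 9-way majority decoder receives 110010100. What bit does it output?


Ones: 4 out of 9
Threshold: 5

0 (4/9 voted 1)


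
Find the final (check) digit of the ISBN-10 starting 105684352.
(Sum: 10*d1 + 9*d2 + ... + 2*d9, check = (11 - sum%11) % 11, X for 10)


Weighted sum: 191
191 mod 11 = 4

Check digit: 7


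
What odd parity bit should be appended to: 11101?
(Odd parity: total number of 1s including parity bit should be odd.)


Number of 1s in data: 4
Parity bit: 1

1


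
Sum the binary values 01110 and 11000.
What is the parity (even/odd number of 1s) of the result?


01110 = 14
11000 = 24
Sum = 38 = 100110
1s count = 3

odd parity (3 ones in 100110)


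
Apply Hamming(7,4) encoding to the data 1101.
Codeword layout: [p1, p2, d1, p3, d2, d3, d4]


Parity bits: p1=1, p2=0, p3=0

1010101


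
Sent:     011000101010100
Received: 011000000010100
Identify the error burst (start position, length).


XOR: 000000101000000

Burst at position 6, length 3


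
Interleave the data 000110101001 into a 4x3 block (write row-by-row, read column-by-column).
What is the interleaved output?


Matrix:
  000
  110
  101
  001
Read columns: 011001000011

011001000011


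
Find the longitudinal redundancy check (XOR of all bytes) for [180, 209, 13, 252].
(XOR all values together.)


XOR chain: 180 ^ 209 ^ 13 ^ 252 = 148

148


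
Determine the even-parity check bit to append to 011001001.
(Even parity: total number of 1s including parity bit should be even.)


Number of 1s in data: 4
Parity bit: 0

0


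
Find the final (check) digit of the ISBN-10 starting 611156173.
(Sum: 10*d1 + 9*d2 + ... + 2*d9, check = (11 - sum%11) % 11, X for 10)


Weighted sum: 175
175 mod 11 = 10

Check digit: 1


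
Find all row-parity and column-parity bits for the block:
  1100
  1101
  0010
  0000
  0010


Row parities: 01101
Column parities: 0001

Row P: 01101, Col P: 0001, Corner: 1


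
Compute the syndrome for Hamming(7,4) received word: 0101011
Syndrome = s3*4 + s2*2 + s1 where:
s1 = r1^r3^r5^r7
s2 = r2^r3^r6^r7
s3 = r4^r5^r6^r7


s1=1, s2=1, s3=1

Syndrome = 7 (error at position 7)


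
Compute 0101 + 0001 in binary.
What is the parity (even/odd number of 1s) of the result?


0101 = 5
0001 = 1
Sum = 6 = 110
1s count = 2

even parity (2 ones in 110)


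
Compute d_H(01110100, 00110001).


XOR: 01000101
Count of 1s: 3

3


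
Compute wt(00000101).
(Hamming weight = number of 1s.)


Counting 1s in 00000101

2


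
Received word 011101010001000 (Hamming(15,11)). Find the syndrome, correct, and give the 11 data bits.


Syndrome = 7: error at position 7

Data: 10110001000 (corrected bit 7)


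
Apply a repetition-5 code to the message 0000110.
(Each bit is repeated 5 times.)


Each bit -> 5 copies

00000000000000000000111111111100000


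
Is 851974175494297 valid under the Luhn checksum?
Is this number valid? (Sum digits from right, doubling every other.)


Luhn sum = 88
88 mod 10 = 8

Invalid (Luhn sum mod 10 = 8)


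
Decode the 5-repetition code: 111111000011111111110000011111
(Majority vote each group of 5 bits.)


Groups: 11111, 10000, 11111, 11111, 00000, 11111
Majority votes: 101101

101101


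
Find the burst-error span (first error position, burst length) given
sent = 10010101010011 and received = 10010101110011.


XOR: 00000000100000

Burst at position 8, length 1


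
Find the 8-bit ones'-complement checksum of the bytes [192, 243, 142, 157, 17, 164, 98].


Sum = 1013 mod 256 = 245
Complement = 10

10


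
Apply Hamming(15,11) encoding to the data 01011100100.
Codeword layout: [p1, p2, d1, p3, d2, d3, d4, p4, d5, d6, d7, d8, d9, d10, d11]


Parity bits: p1=0, p2=0, p3=1, p4=1

000110111100100


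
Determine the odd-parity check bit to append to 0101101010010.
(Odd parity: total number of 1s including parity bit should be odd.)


Number of 1s in data: 6
Parity bit: 1

1


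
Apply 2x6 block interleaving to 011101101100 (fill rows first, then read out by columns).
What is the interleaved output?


Matrix:
  011101
  101100
Read columns: 011011110010

011011110010


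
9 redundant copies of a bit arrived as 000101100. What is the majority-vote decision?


Ones: 3 out of 9
Threshold: 5

0 (3/9 voted 1)


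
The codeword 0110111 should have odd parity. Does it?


Number of 1s: 5

Yes, parity is correct (5 ones)


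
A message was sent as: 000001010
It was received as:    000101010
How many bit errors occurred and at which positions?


XOR: 000100000

1 error(s) at position(s): 3


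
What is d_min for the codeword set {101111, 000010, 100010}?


Comparing all pairs, minimum distance: 1
Can detect 0 errors, correct 0 errors

1


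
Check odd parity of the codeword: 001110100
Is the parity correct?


Number of 1s: 4

No, parity error (4 ones)


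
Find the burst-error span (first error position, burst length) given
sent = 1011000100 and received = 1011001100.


XOR: 0000001000

Burst at position 6, length 1


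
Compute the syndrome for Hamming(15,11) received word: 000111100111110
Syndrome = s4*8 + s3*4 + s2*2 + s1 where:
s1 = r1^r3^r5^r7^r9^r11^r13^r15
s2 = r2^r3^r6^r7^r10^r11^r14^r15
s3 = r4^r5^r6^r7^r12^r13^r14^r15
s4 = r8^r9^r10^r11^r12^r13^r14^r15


s1=0, s2=1, s3=1, s4=1

Syndrome = 14 (error at position 14)


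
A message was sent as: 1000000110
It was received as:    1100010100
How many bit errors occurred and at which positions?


XOR: 0100010010

3 error(s) at position(s): 1, 5, 8


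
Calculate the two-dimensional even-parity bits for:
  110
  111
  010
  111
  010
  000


Row parities: 011110
Column parities: 110

Row P: 011110, Col P: 110, Corner: 0


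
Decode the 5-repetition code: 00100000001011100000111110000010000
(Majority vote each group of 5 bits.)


Groups: 00100, 00000, 10111, 00000, 11111, 00000, 10000
Majority votes: 0010100

0010100


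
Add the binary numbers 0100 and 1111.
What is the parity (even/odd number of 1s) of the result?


0100 = 4
1111 = 15
Sum = 19 = 10011
1s count = 3

odd parity (3 ones in 10011)


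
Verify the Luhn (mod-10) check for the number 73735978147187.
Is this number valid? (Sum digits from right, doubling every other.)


Luhn sum = 65
65 mod 10 = 5

Invalid (Luhn sum mod 10 = 5)


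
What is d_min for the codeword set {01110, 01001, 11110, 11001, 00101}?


Comparing all pairs, minimum distance: 1
Can detect 0 errors, correct 0 errors

1


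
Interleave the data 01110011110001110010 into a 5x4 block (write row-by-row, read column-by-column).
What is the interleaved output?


Matrix:
  0111
  0011
  1100
  0111
  0010
Read columns: 00100101101101111010

00100101101101111010


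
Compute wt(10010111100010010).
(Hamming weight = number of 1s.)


Counting 1s in 10010111100010010

8


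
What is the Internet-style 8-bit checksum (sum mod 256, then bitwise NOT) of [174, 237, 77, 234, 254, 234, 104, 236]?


Sum = 1550 mod 256 = 14
Complement = 241

241


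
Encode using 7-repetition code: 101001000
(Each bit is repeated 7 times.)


Each bit -> 7 copies

111111100000001111111000000000000001111111000000000000000000000


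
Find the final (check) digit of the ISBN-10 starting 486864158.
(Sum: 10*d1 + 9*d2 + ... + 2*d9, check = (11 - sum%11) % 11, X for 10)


Weighted sum: 307
307 mod 11 = 10

Check digit: 1


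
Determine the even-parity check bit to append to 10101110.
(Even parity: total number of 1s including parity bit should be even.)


Number of 1s in data: 5
Parity bit: 1

1


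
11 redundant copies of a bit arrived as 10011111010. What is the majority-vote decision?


Ones: 7 out of 11
Threshold: 6

1 (7/11 voted 1)


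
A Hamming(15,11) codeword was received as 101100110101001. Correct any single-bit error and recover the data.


Syndrome = 0: no error detected

Data: 10010101001 (no errors)


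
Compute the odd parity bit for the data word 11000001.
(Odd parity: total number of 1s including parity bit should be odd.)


Number of 1s in data: 3
Parity bit: 0

0


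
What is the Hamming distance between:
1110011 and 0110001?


XOR: 1000010
Count of 1s: 2

2


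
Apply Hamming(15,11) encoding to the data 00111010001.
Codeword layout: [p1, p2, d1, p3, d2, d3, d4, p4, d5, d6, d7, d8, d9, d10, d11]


Parity bits: p1=0, p2=0, p3=1, p4=1

000101111010001


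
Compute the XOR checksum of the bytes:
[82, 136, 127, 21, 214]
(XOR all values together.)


XOR chain: 82 ^ 136 ^ 127 ^ 21 ^ 214 = 102

102


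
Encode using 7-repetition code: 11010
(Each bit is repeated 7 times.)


Each bit -> 7 copies

11111111111111000000011111110000000


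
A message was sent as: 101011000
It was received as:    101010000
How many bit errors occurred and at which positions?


XOR: 000001000

1 error(s) at position(s): 5


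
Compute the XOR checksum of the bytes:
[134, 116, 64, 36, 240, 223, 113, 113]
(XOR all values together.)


XOR chain: 134 ^ 116 ^ 64 ^ 36 ^ 240 ^ 223 ^ 113 ^ 113 = 185

185


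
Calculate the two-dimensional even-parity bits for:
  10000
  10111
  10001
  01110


Row parities: 1001
Column parities: 11000

Row P: 1001, Col P: 11000, Corner: 0


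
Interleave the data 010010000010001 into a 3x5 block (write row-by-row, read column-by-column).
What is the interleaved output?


Matrix:
  01001
  00000
  10001
Read columns: 001100000000101

001100000000101


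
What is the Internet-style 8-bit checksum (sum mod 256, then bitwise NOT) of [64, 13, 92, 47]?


Sum = 216 mod 256 = 216
Complement = 39

39


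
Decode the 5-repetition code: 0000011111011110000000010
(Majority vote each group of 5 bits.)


Groups: 00000, 11111, 01111, 00000, 00010
Majority votes: 01100

01100


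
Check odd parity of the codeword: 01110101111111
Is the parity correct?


Number of 1s: 11

Yes, parity is correct (11 ones)


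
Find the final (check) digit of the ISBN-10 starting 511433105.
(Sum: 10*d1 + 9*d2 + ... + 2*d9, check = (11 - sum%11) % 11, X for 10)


Weighted sum: 142
142 mod 11 = 10

Check digit: 1


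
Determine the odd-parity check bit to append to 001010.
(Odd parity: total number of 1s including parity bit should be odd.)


Number of 1s in data: 2
Parity bit: 1

1


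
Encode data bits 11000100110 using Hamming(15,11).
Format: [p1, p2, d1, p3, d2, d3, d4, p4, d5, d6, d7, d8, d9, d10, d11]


Parity bits: p1=1, p2=1, p3=1, p4=1

111110010100110


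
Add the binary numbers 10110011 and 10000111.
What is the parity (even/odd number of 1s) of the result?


10110011 = 179
10000111 = 135
Sum = 314 = 100111010
1s count = 5

odd parity (5 ones in 100111010)


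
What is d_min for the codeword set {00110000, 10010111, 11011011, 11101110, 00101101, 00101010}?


Comparing all pairs, minimum distance: 3
Can detect 2 errors, correct 1 errors

3
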